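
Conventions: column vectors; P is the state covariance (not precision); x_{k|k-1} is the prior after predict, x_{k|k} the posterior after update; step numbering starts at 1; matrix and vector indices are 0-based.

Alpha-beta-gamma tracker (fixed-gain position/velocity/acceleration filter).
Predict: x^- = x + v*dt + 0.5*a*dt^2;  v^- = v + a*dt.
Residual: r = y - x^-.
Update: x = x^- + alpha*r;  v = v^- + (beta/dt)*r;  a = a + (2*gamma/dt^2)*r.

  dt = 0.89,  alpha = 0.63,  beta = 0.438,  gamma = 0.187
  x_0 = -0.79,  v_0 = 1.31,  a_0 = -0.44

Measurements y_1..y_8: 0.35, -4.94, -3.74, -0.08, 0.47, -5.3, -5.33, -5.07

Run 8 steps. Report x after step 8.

x_post = -4.7609

step 1: x_pred=0.2016  r=0.1484  x^+=0.2951  v^+=0.9914  a^+=-0.3699
step 2: x_pred=1.0309  r=-5.9709  x^+=-2.7307  v^+=-2.2764  a^+=-3.1892
step 3: x_pred=-6.0198  r=2.2798  x^+=-4.5835  v^+=-3.9928  a^+=-2.1128
step 4: x_pred=-8.9739  r=8.8939  x^+=-3.3707  v^+=-1.4962  a^+=2.0866
step 5: x_pred=-3.8759  r=4.3459  x^+=-1.1380  v^+=2.4997  a^+=4.1386
step 6: x_pred=2.7258  r=-8.0258  x^+=-2.3305  v^+=2.2332  a^+=0.3491
step 7: x_pred=-0.2046  r=-5.1254  x^+=-3.4336  v^+=0.0215  a^+=-2.0709
step 8: x_pred=-4.2346  r=-0.8354  x^+=-4.7609  v^+=-2.2327  a^+=-2.4653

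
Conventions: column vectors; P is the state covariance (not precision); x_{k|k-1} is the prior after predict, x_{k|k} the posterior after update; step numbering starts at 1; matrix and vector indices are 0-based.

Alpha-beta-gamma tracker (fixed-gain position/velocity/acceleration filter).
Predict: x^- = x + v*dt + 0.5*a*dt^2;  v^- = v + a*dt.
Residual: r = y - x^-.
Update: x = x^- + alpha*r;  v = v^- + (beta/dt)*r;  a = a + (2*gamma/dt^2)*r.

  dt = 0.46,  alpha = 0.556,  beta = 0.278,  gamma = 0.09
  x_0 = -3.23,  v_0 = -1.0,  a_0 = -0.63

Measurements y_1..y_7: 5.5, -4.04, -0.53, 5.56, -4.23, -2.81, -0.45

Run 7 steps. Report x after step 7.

x_post = -2.2526

step 1: x_pred=-3.7567  r=9.2567  x^+=1.3900  v^+=4.3044  a^+=7.2443
step 2: x_pred=4.1365  r=-8.1765  x^+=-0.4096  v^+=2.6953  a^+=0.2888
step 3: x_pred=0.8608  r=-1.3908  x^+=0.0875  v^+=1.9877  a^+=-0.8943
step 4: x_pred=0.9072  r=4.6528  x^+=3.4942  v^+=4.3882  a^+=3.0637
step 5: x_pred=5.8369  r=-10.0669  x^+=0.2397  v^+=-0.2864  a^+=-5.4998
step 6: x_pred=-0.4739  r=-2.3361  x^+=-1.7728  v^+=-4.2281  a^+=-7.4870
step 7: x_pred=-4.5099  r=4.0599  x^+=-2.2526  v^+=-5.2186  a^+=-4.0335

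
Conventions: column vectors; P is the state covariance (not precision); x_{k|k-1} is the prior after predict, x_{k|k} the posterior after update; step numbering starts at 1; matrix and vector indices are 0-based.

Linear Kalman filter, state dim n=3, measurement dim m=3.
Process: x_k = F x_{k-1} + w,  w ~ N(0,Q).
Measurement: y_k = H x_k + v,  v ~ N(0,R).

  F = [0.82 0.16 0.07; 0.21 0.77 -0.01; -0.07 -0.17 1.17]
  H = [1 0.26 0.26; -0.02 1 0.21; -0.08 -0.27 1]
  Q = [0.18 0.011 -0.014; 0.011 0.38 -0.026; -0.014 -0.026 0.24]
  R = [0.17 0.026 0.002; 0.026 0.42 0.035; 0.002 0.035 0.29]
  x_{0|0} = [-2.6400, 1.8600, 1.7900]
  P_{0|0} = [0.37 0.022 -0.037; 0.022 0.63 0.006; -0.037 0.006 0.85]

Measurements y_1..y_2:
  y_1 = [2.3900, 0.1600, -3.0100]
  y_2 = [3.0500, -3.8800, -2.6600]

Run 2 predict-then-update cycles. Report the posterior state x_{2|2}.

x_post = [2.8154, -0.5978, -2.1826]

step 1: x^-=[-1.7419, 0.8599, 1.9629]  P^-=[0.4507 0.1664 -0.0203; 0.1664 0.7771 -0.1295; -0.0203 -0.1295 1.4278]  S=[0.8283 0.4176 0.1897; 0.4176 1.1994 -0.0081; 0.1897 -0.0081 1.8577]  K=[0.6725 -0.1073 -0.1237; 0.1672 0.5629 -0.2045; 0.1597 0.0919 0.7724]  nu=[3.3980, -1.1469, -4.8801]  x^+=[1.2701, 1.7804, -1.3691]  P^+=[0.1260 -0.0222 -0.0342; -0.0222 0.2288 0.0207; -0.0342 0.0207 0.2304]
step 2: x^-=[1.2305, 1.6513, -1.9934]  P^-=[0.2624 0.0468 -0.0343; 0.0468 0.5139 -0.0482; -0.0343 -0.0482 0.5594]  S=[0.5050 0.2093 0.0341; 0.2093 0.9368 -0.0336; 0.0341 -0.0336 0.9221]  K=[0.5719 -0.0946 -0.0982; 0.1388 0.4988 -0.1938; 0.1248 0.0691 0.6217]  nu=[1.9084, -5.0881, -0.1223]  x^+=[2.8154, -0.5978, -2.1826]  P^+=[0.1070 -0.0204 -0.0276; -0.0204 0.2028 0.0147; -0.0276 0.0147 0.1847]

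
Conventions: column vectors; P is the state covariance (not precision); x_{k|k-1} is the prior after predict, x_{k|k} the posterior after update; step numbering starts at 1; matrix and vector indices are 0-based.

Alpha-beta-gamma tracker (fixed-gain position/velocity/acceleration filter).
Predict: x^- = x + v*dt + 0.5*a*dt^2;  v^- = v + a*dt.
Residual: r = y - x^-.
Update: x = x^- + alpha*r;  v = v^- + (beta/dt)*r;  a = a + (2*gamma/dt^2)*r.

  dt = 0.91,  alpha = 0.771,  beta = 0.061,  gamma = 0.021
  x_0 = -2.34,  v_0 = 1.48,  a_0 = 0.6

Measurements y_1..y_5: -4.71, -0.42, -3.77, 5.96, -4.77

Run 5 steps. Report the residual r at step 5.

resid = -12.1785

step 1: x_pred=-0.7448  r=-3.9652  x^+=-3.8020  v^+=1.7602  a^+=0.3989
step 2: x_pred=-2.0350  r=1.6150  x^+=-0.7898  v^+=2.2314  a^+=0.4808
step 3: x_pred=1.4399  r=-5.2099  x^+=-2.5769  v^+=2.3197  a^+=0.2166
step 4: x_pred=-0.3763  r=6.3363  x^+=4.5090  v^+=2.9416  a^+=0.5379
step 5: x_pred=7.4085  r=-12.1785  x^+=-1.9811  v^+=2.6147  a^+=-0.0797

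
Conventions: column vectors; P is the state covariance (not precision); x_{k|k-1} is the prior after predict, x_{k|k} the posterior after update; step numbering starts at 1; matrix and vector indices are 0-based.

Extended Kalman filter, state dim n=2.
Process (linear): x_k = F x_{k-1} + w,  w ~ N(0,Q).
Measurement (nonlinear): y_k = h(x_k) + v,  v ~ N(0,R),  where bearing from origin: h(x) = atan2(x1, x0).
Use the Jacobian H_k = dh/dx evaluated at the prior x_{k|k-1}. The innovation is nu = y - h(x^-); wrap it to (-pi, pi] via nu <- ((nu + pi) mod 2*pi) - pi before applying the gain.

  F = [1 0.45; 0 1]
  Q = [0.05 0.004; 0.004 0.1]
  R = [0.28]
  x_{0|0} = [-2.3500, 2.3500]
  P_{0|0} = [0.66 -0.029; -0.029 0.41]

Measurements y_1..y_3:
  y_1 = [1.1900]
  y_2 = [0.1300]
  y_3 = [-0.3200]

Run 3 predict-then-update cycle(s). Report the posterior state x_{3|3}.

step 1: x^-=[-1.2925, 2.3500]  P^-=[0.7669 0.1595; 0.1595 0.5100]  H_jac=[-0.3267 -0.1797]  S=[0.3971]  K=[-0.7032; -0.3620]  nu=[-0.8836]  x^+=[-0.6711, 2.6699]  P^+=[0.5706 0.0584; 0.0584 0.4580]
step 2: x^-=[0.5304, 2.6699]  P^-=[0.7659 0.2685; 0.2685 0.5580]  H_jac=[-0.3603 0.0716]  S=[0.3684]  K=[-0.6968; -0.1542]  nu=[-1.2447]  x^+=[1.3977, 2.8618]  P^+=[0.5870 0.2289; 0.2289 0.5492]
step 3: x^-=[2.6855, 2.8618]  P^-=[0.9542 0.4800; 0.4800 0.6492]  H_jac=[-0.1858 0.1744]  S=[0.3016]  K=[-0.3104; 0.0796]  nu=[-1.1372]  x^+=[3.0385, 2.7713]  P^+=[0.9251 0.4875; 0.4875 0.6473]

x_post = [3.0385, 2.7713]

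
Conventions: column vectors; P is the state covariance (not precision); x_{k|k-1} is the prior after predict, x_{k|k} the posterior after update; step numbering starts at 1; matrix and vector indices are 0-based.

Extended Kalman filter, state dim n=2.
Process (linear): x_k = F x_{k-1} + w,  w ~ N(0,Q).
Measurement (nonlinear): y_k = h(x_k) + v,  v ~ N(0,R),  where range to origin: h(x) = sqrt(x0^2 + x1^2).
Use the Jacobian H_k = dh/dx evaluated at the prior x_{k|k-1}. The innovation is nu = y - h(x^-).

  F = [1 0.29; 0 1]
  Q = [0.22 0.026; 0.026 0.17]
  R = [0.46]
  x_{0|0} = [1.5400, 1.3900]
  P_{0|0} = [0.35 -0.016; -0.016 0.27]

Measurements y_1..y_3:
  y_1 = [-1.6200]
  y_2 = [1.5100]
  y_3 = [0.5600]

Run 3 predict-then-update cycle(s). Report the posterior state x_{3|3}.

step 1: x^-=[1.9431, 1.3900]  P^-=[0.5834 0.0883; 0.0883 0.4400]  H_jac=[0.8133 0.5818]  S=[1.0784]  K=[0.4876; 0.3040]  nu=[-4.0091]  x^+=[-0.0119, 0.1714]  P^+=[0.3270 -0.0716; -0.0716 0.3404]
step 2: x^-=[0.0378, 0.1714]  P^-=[0.5341 0.0531; 0.0531 0.5104]  H_jac=[0.2155 0.9765]  S=[0.9938]  K=[0.1680; 0.5130]  nu=[1.3345]  x^+=[0.2621, 0.8559]  P^+=[0.5060 -0.0325; -0.0325 0.2488]
step 3: x^-=[0.5103, 0.8559]  P^-=[0.7281 0.0656; 0.0656 0.4188]  H_jac=[0.5121 0.8589]  S=[1.0177]  K=[0.4218; 0.3865]  nu=[-0.4365]  x^+=[0.3262, 0.6872]  P^+=[0.5471 -0.1003; -0.1003 0.2668]

x_post = [0.3262, 0.6872]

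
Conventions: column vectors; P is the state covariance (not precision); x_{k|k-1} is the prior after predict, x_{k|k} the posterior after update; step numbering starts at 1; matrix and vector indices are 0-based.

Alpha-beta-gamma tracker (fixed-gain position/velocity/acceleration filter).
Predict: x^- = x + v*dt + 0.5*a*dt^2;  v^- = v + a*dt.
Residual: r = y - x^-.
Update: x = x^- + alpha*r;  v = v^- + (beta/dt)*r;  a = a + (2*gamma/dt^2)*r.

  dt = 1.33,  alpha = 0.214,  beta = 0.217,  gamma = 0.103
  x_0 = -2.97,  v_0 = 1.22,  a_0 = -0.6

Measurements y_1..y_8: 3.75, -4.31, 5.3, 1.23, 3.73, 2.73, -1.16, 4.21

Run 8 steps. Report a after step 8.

step 1: x_pred=-1.8781  r=5.6281  x^+=-0.6737  v^+=1.3403  a^+=0.0554
step 2: x_pred=1.1579  r=-5.4679  x^+=-0.0122  v^+=0.5218  a^+=-0.5813
step 3: x_pred=0.1677  r=5.1323  x^+=1.2660  v^+=0.5860  a^+=0.0163
step 4: x_pred=2.0599  r=-0.8299  x^+=1.8823  v^+=0.4724  a^+=-0.0803
step 5: x_pred=2.4395  r=1.2905  x^+=2.7157  v^+=0.5761  a^+=0.0700
step 6: x_pred=3.5438  r=-0.8138  x^+=3.3697  v^+=0.5364  a^+=-0.0248
step 7: x_pred=4.0612  r=-5.2212  x^+=2.9439  v^+=-0.3484  a^+=-0.6328
step 8: x_pred=1.9208  r=2.2892  x^+=2.4107  v^+=-0.8166  a^+=-0.3662

a_post = -0.3662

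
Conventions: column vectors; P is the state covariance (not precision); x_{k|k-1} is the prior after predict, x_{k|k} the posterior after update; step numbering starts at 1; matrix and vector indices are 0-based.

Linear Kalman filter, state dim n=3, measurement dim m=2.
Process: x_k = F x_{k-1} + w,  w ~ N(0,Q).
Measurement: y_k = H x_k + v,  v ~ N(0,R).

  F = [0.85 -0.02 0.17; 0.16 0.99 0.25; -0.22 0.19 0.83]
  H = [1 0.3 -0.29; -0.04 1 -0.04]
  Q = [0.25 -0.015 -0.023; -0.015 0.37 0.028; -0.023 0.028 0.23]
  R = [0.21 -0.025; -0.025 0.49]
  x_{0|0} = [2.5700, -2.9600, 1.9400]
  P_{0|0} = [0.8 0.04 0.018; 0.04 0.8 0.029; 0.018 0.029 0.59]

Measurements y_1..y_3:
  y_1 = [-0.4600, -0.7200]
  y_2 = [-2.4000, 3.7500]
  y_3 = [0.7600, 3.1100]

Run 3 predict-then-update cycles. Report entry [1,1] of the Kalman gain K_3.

step 1: x^-=[2.5735, -2.0342, 0.4824]  P^-=[0.8490 0.1456 -0.0733; 0.1456 1.2399 0.2919; -0.0733 0.2919 0.7033]  S=[1.3088 0.3790; 0.3790 1.6972]  K=[0.7257 -0.0945; 0.1307 0.6911; -0.2036 0.2026]  nu=[-2.2833, 1.4364]  x^+=[0.7808, -1.3399, 1.2382]  P^+=[0.1966 -0.0530 0.0896; -0.0530 0.3385 0.1324; 0.0896 0.1324 0.6107]
step 2: x^-=[0.9010, -0.8920, 0.6014]  P^-=[0.4366 0.0296 0.0782; 0.0296 0.8009 0.3434; 0.0782 0.3434 0.6859]  S=[0.6891 0.1291; 0.1291 1.2631]  K=[0.6243 -0.0567; 0.1331 0.6086; -0.0734 0.2552]  nu=[-2.8590, 4.7021]  x^+=[-1.1502, 1.5893, 2.0112]  P^+=[0.1732 -0.0322 0.1070; -0.0322 0.2998 0.1553; 0.1070 0.1553 0.6047]
step 3: x^-=[-0.6675, 1.8922, 2.2243]  P^-=[0.4237 0.0524 0.0974; 0.0524 0.7814 0.3532; 0.0974 0.3532 0.6784]  S=[0.6745 0.1427; 0.1427 1.2410]  K=[0.6192 -0.0458; 0.1465 0.5997; -0.0463 0.2649]  nu=[1.5049, 1.2801]  x^+=[0.2057, 2.8803, 2.4938]  P^+=[0.1705 -0.0268 0.1080; -0.0268 0.2955 0.1590; 0.1080 0.1590 0.5934]

K[1,1] = 0.5997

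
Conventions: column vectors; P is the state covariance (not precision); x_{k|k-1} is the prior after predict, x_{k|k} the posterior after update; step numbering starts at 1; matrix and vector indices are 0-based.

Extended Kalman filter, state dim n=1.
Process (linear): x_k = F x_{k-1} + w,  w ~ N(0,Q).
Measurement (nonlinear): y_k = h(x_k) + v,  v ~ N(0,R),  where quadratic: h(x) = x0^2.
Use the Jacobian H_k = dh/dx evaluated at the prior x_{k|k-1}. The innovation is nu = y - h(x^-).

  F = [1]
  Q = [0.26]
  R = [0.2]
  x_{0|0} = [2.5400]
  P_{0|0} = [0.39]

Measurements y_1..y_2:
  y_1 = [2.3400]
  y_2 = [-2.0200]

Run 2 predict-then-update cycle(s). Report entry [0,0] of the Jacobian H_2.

H_jac[0,0] = 3.4803

step 1: x^-=[2.5400]  P^-=[0.6500]  H_jac=[5.0800]  S=[16.9742]  K=[0.1945]  nu=[-4.1116]  x^+=[1.7402]  P^+=[0.0077]
step 2: x^-=[1.7402]  P^-=[0.2677]  H_jac=[3.4803]  S=[3.4421]  K=[0.2706]  nu=[-5.0482]  x^+=[0.3740]  P^+=[0.0156]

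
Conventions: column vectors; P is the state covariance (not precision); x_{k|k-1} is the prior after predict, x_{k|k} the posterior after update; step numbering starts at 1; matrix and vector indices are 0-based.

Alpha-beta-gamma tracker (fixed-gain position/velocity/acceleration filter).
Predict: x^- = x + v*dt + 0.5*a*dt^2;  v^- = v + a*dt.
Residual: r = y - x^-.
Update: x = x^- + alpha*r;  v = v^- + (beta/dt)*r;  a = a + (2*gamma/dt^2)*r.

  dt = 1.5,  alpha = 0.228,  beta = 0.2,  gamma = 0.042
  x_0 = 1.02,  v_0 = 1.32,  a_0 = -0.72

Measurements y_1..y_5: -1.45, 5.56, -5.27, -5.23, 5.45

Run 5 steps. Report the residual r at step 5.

step 1: x_pred=2.1900  r=-3.6400  x^+=1.3601  v^+=-0.2453  a^+=-0.8559
step 2: x_pred=0.0292  r=5.5308  x^+=1.2902  v^+=-0.7917  a^+=-0.6494
step 3: x_pred=-0.6280  r=-4.6420  x^+=-1.6863  v^+=-2.3848  a^+=-0.8227
step 4: x_pred=-6.1891  r=0.9591  x^+=-5.9704  v^+=-3.4910  a^+=-0.7869
step 5: x_pred=-12.0921  r=17.5421  x^+=-8.0925  v^+=-2.3324  a^+=-0.1320

resid = 17.5421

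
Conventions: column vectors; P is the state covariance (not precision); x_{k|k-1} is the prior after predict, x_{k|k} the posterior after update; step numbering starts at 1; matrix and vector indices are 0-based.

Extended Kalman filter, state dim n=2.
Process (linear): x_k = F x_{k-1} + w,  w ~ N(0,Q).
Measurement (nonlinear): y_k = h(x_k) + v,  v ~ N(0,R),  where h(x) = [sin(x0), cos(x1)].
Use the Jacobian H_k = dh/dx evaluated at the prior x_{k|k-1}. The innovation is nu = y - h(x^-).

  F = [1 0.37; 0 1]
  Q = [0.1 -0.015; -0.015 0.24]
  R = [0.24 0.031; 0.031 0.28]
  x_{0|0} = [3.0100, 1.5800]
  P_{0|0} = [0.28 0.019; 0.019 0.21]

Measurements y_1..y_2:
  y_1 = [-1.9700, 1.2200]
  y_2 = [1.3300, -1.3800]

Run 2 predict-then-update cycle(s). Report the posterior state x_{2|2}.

x_post = [5.6430, 2.3300]

step 1: x^-=[3.5946, 1.5800]  P^-=[0.4228 0.0817; 0.0817 0.4500]  H_jac=[-0.8991 0.0000; 0.0000 -1.0000]  S=[0.5818 0.1045; 0.1045 0.7300]  K=[-0.6500 -0.0189; -0.0160 -0.6142]  nu=[-1.5323, 1.2292]  x^+=[4.5674, 0.8496]  P^+=[0.1742 0.0254; 0.0254 0.1725]
step 2: x^-=[4.8817, 0.8496]  P^-=[0.3166 0.0743; 0.0743 0.4125]  H_jac=[0.1685 0.0000; 0.0000 -0.7510]  S=[0.2490 0.0216; 0.0216 0.5126]  K=[0.2246 -0.1182; 0.1031 -0.6086]  nu=[2.3157, -2.0403]  x^+=[5.6430, 2.3300]  P^+=[0.2980 0.0348; 0.0348 0.2227]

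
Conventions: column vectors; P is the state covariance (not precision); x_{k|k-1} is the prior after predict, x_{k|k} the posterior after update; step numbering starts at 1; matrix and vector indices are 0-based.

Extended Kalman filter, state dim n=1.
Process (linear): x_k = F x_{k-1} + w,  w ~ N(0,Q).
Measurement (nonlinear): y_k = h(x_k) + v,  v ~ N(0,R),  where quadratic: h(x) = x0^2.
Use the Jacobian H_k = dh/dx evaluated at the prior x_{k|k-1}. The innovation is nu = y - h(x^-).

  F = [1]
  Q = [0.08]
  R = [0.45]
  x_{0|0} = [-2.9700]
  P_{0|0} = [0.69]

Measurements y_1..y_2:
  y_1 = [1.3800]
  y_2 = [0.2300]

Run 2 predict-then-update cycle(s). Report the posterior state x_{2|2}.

x_post = [-1.1654]

step 1: x^-=[-2.9700]  P^-=[0.7700]  H_jac=[-5.9400]  S=[27.6184]  K=[-0.1656]  nu=[-7.4409]  x^+=[-1.7377]  P^+=[0.0125]
step 2: x^-=[-1.7377]  P^-=[0.0925]  H_jac=[-3.4755]  S=[1.5679]  K=[-0.2051]  nu=[-2.7897]  x^+=[-1.1654]  P^+=[0.0266]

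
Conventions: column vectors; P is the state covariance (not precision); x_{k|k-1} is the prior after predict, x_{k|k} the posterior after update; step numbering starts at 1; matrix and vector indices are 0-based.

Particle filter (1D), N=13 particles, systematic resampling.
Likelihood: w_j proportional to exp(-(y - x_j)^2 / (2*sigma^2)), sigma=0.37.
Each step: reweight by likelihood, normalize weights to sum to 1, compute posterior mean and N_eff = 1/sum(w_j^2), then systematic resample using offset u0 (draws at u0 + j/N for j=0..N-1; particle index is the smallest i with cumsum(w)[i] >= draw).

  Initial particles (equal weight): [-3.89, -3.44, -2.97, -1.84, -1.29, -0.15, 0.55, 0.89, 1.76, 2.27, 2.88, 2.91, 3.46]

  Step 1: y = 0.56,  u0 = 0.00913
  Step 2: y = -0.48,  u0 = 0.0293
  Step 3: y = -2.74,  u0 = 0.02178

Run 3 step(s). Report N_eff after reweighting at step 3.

N_eff = 12.0000

step 1: w=[0.0000, 0.0000, 0.0000, 0.0000, 0.0000, 0.0864, 0.5447, 0.3661, 0.0028, 0.0000, 0.0000, 0.0000, 0.0000]  mean=0.6174  Neff=2.2824  idx=[5, 5, 6, 6, 6, 6, 6, 6, 6, 7, 7, 7, 7]
step 2: w=[0.4499, 0.4499, 0.0139, 0.0139, 0.0139, 0.0139, 0.0139, 0.0139, 0.0139, 0.0007, 0.0007, 0.0007, 0.0007]  mean=-0.0789  Neff=2.4617  idx=[0, 0, 0, 0, 0, 0, 1, 1, 1, 1, 1, 1, 5]
step 3: w=[0.0833, 0.0833, 0.0833, 0.0833, 0.0833, 0.0833, 0.0833, 0.0833, 0.0833, 0.0833, 0.0833, 0.0833, 0.0000]  mean=-0.1500  Neff=12.0000  idx=[0, 1, 2, 3, 3, 4, 5, 6, 7, 8, 9, 10, 11]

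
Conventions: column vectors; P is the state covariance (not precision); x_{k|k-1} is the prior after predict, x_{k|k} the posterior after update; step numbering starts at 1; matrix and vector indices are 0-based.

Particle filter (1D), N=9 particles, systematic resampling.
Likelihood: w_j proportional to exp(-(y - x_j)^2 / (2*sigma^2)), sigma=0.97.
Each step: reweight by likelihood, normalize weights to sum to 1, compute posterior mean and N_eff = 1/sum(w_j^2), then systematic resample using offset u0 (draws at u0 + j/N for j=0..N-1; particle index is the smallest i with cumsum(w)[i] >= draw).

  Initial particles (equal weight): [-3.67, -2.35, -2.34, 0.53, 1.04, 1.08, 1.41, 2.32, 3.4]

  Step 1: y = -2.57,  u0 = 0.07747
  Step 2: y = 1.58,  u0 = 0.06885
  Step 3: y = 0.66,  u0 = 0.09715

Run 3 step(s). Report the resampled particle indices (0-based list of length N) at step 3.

step 1: w=[0.2119, 0.3929, 0.3919, 0.0024, 0.0004, 0.0003, 0.0001, 0.0000, 0.0000]  mean=-2.6159  Neff=2.8338  idx=[0, 0, 1, 1, 1, 2, 2, 2, 2]
step 2: w=[0.0002, 0.0002, 0.1394, 0.1394, 0.1394, 0.1453, 0.1453, 0.1453, 0.1453]  mean=-2.3448  Neff=7.0033  idx=[2, 3, 4, 4, 5, 6, 7, 7, 8]
step 3: w=[0.1091, 0.1091, 0.1091, 0.1091, 0.1127, 0.1127, 0.1127, 0.1127, 0.1127]  mean=-2.3444  Neff=8.9977  idx=[0, 1, 2, 3, 4, 5, 6, 7, 8]

resampled_idx = [0, 1, 2, 3, 4, 5, 6, 7, 8]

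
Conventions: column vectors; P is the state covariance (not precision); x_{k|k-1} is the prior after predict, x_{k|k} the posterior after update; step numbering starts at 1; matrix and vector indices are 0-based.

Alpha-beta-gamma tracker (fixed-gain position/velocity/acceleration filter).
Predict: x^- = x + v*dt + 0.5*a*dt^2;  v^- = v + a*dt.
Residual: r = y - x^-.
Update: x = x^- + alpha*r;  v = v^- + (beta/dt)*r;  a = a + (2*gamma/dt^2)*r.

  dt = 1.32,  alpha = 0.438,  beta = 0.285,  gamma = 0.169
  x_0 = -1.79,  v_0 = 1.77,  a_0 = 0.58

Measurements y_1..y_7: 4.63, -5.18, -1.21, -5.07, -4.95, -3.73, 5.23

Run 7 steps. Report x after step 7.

step 1: x_pred=1.0517  r=3.5783  x^+=2.6190  v^+=3.3082  a^+=1.2741
step 2: x_pred=8.0958  r=-13.2758  x^+=2.2810  v^+=2.1237  a^+=-1.3012
step 3: x_pred=3.9507  r=-5.1607  x^+=1.6903  v^+=-0.7081  a^+=-2.3023
step 4: x_pred=-1.2501  r=-3.8199  x^+=-2.9232  v^+=-4.5719  a^+=-3.0433
step 5: x_pred=-11.6094  r=6.6594  x^+=-8.6926  v^+=-7.1512  a^+=-1.7514
step 6: x_pred=-19.6580  r=15.9280  x^+=-12.6815  v^+=-6.0241  a^+=1.3383
step 7: x_pred=-19.4673  r=24.6973  x^+=-8.6499  v^+=1.0749  a^+=6.1293

x_post = -8.6499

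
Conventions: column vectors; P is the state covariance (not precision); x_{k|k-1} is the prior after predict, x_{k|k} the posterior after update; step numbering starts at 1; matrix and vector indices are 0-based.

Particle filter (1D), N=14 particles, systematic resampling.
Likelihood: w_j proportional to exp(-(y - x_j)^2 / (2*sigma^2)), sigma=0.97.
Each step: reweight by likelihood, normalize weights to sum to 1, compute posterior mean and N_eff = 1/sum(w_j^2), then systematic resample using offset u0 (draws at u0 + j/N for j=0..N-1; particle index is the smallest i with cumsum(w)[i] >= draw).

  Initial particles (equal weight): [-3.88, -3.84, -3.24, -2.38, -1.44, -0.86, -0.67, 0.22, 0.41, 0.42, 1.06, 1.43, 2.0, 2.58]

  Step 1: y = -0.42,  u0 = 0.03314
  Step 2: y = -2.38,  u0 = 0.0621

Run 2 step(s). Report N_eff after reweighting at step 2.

step 1: w=[0.0003, 0.0004, 0.0028, 0.0245, 0.1084, 0.1701, 0.1823, 0.1516, 0.1307, 0.1295, 0.0589, 0.0306, 0.0084, 0.0016]  mean=-0.2261  Neff=7.3611  idx=[4, 4, 5, 5, 6, 6, 6, 7, 7, 8, 8, 9, 9, 11]
step 2: w=[0.2415, 0.2415, 0.1131, 0.1131, 0.0817, 0.0817, 0.0817, 0.0106, 0.0106, 0.0062, 0.0062, 0.0060, 0.0060, 0.0002]  mean=-1.0392  Neff=6.1494  idx=[0, 0, 0, 1, 1, 1, 2, 2, 3, 3, 4, 5, 6, 11]

N_eff = 6.1494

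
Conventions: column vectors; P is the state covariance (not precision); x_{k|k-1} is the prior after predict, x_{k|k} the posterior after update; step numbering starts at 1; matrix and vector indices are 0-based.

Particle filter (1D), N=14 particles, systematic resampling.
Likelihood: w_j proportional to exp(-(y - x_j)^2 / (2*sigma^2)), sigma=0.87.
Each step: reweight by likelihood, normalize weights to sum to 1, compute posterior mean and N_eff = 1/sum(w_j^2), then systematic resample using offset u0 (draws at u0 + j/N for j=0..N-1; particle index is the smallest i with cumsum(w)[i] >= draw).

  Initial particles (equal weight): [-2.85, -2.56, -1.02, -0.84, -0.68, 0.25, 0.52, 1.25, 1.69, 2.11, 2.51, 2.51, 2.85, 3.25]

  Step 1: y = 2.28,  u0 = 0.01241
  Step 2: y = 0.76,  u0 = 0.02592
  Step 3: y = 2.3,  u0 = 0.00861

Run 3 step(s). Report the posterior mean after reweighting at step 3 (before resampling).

step 1: w=[0.0000, 0.0000, 0.0001, 0.0003, 0.0005, 0.0114, 0.0225, 0.0863, 0.1382, 0.1707, 0.1680, 0.1680, 0.1404, 0.0935]  mean=2.2628  Neff=7.0803  idx=[6, 7, 8, 8, 9, 9, 10, 10, 10, 11, 11, 12, 12, 13]
step 2: w=[0.2221, 0.1968, 0.1303, 0.1303, 0.0692, 0.0692, 0.0305, 0.0305, 0.0305, 0.0305, 0.0305, 0.0129, 0.0129, 0.0038]  mean=1.5627  Neff=7.3216  idx=[0, 0, 0, 1, 1, 1, 2, 2, 3, 3, 4, 5, 8, 10]
step 3: w=[0.0139, 0.0139, 0.0139, 0.0546, 0.0546, 0.0546, 0.0885, 0.0885, 0.0885, 0.0885, 0.1104, 0.1104, 0.1099, 0.1099]  mean=1.8419  Neff=11.1925  idx=[0, 3, 5, 6, 7, 7, 8, 9, 10, 10, 11, 12, 12, 13]

post_mean = 1.8419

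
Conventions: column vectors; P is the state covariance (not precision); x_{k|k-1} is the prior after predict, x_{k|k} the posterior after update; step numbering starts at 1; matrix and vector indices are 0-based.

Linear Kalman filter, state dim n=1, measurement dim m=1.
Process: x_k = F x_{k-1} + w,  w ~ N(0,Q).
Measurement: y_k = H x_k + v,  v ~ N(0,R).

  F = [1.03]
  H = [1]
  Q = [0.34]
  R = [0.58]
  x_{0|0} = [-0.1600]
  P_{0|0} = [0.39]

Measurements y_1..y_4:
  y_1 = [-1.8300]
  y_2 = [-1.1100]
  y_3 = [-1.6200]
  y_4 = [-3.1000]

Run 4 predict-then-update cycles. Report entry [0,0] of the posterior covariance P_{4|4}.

P_post[0,0] = 0.3110

step 1: x^-=[-0.1648]  P^-=[0.7538]  S=[1.3338]  K=[0.5651]  nu=[-1.6652]  x^+=[-1.1059]  P^+=[0.3278]
step 2: x^-=[-1.1390]  P^-=[0.6877]  S=[1.2677]  K=[0.5425]  nu=[0.0290]  x^+=[-1.1233]  P^+=[0.3146]
step 3: x^-=[-1.1570]  P^-=[0.6738]  S=[1.2538]  K=[0.5374]  nu=[-0.4630]  x^+=[-1.4058]  P^+=[0.3117]
step 4: x^-=[-1.4480]  P^-=[0.6707]  S=[1.2507]  K=[0.5363]  nu=[-1.6520]  x^+=[-2.3339]  P^+=[0.3110]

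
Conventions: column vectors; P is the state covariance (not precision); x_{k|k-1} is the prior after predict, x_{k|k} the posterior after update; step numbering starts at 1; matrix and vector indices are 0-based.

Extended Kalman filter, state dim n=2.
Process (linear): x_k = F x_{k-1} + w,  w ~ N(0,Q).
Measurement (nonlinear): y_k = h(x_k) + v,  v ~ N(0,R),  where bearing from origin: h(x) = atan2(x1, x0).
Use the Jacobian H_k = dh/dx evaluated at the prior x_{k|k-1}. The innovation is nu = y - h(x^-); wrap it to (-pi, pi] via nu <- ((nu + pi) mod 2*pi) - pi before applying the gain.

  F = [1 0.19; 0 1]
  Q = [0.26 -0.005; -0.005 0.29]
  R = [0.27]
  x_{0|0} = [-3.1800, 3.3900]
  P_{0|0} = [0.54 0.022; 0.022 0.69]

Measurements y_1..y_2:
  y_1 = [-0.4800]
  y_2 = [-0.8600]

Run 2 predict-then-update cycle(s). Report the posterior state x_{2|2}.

x_post = [1.5631, 5.1897]

step 1: x^-=[-2.5359, 3.3900]  P^-=[0.8333 0.1481; 0.1481 0.9800]  H_jac=[-0.1891 -0.1415]  S=[0.3274]  K=[-0.5455; -0.5091]  nu=[-2.6931]  x^+=[-1.0669, 4.7612]  P^+=[0.7359 0.0572; 0.0572 0.8951]
step 2: x^-=[-0.1623, 4.7612]  P^-=[1.0499 0.2223; 0.2223 1.1851]  H_jac=[-0.2098 -0.0072]  S=[0.3169]  K=[-0.7000; -0.1739]  nu=[-2.4649]  x^+=[1.5631, 5.1897]  P^+=[0.8946 0.1837; 0.1837 1.1756]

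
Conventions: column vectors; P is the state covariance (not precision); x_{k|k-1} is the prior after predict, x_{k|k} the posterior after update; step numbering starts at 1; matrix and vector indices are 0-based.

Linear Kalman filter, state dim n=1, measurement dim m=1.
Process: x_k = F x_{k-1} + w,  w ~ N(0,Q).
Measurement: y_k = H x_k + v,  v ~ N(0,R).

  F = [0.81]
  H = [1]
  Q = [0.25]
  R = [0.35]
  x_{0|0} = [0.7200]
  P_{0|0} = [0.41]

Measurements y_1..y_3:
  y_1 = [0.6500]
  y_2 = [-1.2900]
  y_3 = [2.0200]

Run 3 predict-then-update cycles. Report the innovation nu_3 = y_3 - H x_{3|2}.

innov = [2.3747]

step 1: x^-=[0.5832]  P^-=[0.5190]  S=[0.8690]  K=[0.5972]  nu=[0.0668]  x^+=[0.6231]  P^+=[0.2090]
step 2: x^-=[0.5047]  P^-=[0.3871]  S=[0.7371]  K=[0.5252]  nu=[-1.7947]  x^+=[-0.4379]  P^+=[0.1838]
step 3: x^-=[-0.3547]  P^-=[0.3706]  S=[0.7206]  K=[0.5143]  nu=[2.3747]  x^+=[0.8666]  P^+=[0.1800]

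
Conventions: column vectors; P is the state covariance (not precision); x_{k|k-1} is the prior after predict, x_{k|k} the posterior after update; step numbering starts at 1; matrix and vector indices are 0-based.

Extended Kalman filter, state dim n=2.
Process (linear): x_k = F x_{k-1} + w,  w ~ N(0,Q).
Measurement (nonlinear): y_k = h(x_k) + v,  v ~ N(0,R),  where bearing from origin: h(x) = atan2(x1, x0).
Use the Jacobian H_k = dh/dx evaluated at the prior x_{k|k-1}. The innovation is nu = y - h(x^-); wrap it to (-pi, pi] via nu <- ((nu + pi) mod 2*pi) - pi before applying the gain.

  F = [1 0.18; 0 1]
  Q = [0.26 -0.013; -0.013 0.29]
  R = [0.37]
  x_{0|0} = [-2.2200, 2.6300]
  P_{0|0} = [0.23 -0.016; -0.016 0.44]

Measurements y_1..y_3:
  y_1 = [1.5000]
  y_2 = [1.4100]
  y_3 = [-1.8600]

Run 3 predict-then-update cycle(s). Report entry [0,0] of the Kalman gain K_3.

K[0,0] = -0.6482

step 1: x^-=[-1.7466, 2.6300]  P^-=[0.4985 0.0502; 0.0502 0.7300]  H_jac=[-0.2639 -0.1752]  S=[0.4318]  K=[-0.3250; -0.3269]  nu=[-0.6570]  x^+=[-1.5331, 2.8448]  P^+=[0.4529 0.0043; 0.0043 0.6838]
step 2: x^-=[-1.0210, 2.8448]  P^-=[0.7366 0.1144; 0.1144 0.9738]  H_jac=[-0.3114 -0.1118]  S=[0.4616]  K=[-0.5247; -0.3130]  nu=[-0.5054]  x^+=[-0.7558, 3.0030]  P^+=[0.6095 0.0386; 0.0386 0.9286]
step 3: x^-=[-0.2153, 3.0030]  P^-=[0.9135 0.1928; 0.1928 1.2186]  H_jac=[-0.3313 -0.0238]  S=[0.4740]  K=[-0.6482; -0.1958]  nu=[2.7808]  x^+=[-2.0178, 2.4585]  P^+=[0.7144 0.1326; 0.1326 1.2005]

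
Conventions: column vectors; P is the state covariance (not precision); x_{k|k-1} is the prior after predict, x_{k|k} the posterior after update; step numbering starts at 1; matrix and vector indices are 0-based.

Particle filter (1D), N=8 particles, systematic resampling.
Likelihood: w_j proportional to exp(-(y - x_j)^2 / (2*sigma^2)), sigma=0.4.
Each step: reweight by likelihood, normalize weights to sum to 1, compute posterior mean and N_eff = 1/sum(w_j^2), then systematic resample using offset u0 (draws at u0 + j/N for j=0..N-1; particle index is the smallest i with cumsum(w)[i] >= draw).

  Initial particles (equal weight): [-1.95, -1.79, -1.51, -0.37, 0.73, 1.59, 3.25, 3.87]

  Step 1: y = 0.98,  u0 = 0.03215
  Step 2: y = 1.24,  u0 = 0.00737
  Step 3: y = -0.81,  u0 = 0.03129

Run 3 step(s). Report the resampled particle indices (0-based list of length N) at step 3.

step 1: w=[0.0000, 0.0000, 0.0000, 0.0030, 0.7225, 0.2746, 0.0000, 0.0000]  mean=0.9629  Neff=1.6740  idx=[4, 4, 4, 4, 4, 4, 5, 5]
step 2: w=[0.1102, 0.1102, 0.1102, 0.1102, 0.1102, 0.1102, 0.1694, 0.1694]  mean=1.0214  Neff=7.6771  idx=[0, 1, 2, 3, 4, 5, 6, 7]
step 3: w=[0.1667, 0.1667, 0.1667, 0.1667, 0.1667, 0.1667, 0.0000, 0.0000]  mean=0.7300  Neff=6.0001  idx=[0, 0, 1, 2, 3, 3, 4, 5]

resampled_idx = [0, 0, 1, 2, 3, 3, 4, 5]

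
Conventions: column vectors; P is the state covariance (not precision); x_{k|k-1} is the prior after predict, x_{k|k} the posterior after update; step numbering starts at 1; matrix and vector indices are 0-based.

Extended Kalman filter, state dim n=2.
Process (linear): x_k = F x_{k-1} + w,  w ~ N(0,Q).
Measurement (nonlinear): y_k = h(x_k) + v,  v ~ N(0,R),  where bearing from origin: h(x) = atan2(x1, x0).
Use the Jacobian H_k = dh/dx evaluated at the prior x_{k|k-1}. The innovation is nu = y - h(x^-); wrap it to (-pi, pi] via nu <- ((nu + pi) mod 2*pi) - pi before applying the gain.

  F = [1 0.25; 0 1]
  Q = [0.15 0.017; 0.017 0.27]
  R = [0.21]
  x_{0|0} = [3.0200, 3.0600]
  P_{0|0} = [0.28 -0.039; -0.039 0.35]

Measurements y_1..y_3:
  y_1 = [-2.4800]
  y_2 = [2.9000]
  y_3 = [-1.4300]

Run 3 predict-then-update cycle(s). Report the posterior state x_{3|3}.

step 1: x^-=[3.7850, 3.0600]  P^-=[0.4324 0.0655; 0.0655 0.6200]  H_jac=[-0.1292 0.1598]  S=[0.2303]  K=[-0.1970; 0.3933]  nu=[3.1233]  x^+=[3.1696, 4.2885]  P^+=[0.4234 0.0834; 0.0834 0.5844]
step 2: x^-=[4.2417, 4.2885]  P^-=[0.6516 0.2464; 0.2464 0.8544]  H_jac=[-0.1179 0.1166]  S=[0.2239]  K=[-0.2147; 0.3151]  nu=[2.1091]  x^+=[3.7888, 4.9532]  P^+=[0.6413 0.2616; 0.2616 0.8321]
step 3: x^-=[5.0271, 4.9532]  P^-=[0.9741 0.4866; 0.4866 1.1021]  H_jac=[-0.0994 0.1009]  S=[0.2211]  K=[-0.2160; 0.2843]  nu=[-2.2080]  x^+=[5.5041, 4.3255]  P^+=[0.9638 0.5002; 0.5002 1.0843]

x_post = [5.5041, 4.3255]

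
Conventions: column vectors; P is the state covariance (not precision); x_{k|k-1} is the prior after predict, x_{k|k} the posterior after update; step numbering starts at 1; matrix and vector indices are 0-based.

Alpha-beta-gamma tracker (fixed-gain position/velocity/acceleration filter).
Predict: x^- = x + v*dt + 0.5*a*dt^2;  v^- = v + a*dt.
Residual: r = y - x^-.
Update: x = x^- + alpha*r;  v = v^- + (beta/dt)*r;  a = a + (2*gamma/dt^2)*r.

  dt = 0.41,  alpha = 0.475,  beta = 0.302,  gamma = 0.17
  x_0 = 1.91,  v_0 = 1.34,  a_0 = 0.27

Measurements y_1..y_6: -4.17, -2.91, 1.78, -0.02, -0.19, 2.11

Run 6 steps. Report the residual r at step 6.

step 1: x_pred=2.4821  r=-6.6521  x^+=-0.6777  v^+=-3.4491  a^+=-13.1846
step 2: x_pred=-3.2000  r=0.2900  x^+=-3.0622  v^+=-8.6412  a^+=-12.5981
step 3: x_pred=-7.6640  r=9.4440  x^+=-3.1781  v^+=-6.8501  a^+=6.5034
step 4: x_pred=-5.4400  r=5.4200  x^+=-2.8655  v^+=-0.1914  a^+=17.4660
step 5: x_pred=-1.4760  r=1.2860  x^+=-0.8651  v^+=7.9169  a^+=20.0670
step 6: x_pred=4.0674  r=-1.9574  x^+=3.1376  v^+=14.7026  a^+=16.1080

resid = -1.9574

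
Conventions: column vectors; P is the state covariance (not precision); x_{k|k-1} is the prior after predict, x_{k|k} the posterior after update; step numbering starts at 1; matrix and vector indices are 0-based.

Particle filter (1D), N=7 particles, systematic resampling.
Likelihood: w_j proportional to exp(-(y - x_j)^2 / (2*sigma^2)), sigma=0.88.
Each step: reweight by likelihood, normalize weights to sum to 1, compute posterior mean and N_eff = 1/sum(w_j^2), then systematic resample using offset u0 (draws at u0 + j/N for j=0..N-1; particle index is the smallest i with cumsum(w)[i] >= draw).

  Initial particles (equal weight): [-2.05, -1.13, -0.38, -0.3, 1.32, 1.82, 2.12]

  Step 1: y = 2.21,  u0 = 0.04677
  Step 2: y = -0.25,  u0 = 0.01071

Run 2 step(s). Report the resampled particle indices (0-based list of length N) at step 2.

step 1: w=[0.0000, 0.0003, 0.0052, 0.0068, 0.2368, 0.3580, 0.3929]  mean=1.7928  Neff=2.9524  idx=[4, 4, 5, 5, 6, 6, 6]
step 2: w=[0.3323, 0.3323, 0.1026, 0.1026, 0.0434, 0.0434, 0.0434]  mean=1.5268  Neff=4.0401  idx=[0, 0, 0, 1, 1, 2, 3]

resampled_idx = [0, 0, 0, 1, 1, 2, 3]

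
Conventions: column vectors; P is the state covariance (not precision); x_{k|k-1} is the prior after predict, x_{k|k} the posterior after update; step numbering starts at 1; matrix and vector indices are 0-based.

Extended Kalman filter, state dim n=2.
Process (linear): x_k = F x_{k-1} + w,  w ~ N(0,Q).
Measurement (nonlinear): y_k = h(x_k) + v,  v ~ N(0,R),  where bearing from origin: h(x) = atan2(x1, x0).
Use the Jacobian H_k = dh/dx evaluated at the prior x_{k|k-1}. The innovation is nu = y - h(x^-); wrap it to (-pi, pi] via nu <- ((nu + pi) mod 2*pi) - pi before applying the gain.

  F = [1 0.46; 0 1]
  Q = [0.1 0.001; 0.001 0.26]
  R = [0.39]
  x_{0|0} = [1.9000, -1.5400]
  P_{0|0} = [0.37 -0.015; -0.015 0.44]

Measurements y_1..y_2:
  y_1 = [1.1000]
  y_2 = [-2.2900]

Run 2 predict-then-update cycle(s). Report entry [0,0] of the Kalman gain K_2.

step 1: x^-=[1.1916, -1.5400]  P^-=[0.5493 0.1884; 0.1884 0.7000]  H_jac=[0.4062 0.3143]  S=[0.5979]  K=[0.4722; 0.4960]  nu=[2.0123]  x^+=[2.1418, -0.5420]  P^+=[0.4160 0.0484; 0.0484 0.5529]
step 2: x^-=[1.8925, -0.5420]  P^-=[0.6775 0.3037; 0.3037 0.8129]  H_jac=[0.1399 0.4883]  S=[0.6386]  K=[0.3806; 0.6882]  nu=[-2.0111]  x^+=[1.1270, -1.9260]  P^+=[0.5850 0.1365; 0.1365 0.5105]

K[0,0] = 0.3806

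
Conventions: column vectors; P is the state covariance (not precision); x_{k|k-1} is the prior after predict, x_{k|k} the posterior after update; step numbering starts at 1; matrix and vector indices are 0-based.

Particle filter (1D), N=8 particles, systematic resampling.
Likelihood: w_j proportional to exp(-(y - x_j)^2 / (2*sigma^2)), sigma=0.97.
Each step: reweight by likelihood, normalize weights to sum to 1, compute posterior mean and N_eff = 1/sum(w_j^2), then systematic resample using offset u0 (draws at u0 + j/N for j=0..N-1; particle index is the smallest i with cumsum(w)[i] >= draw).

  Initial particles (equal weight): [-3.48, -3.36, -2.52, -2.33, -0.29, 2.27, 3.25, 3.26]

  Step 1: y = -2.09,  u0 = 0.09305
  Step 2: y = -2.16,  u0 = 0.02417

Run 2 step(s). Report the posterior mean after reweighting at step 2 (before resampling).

post_mean = -2.5285

step 1: w=[0.1262, 0.1496, 0.3194, 0.3418, 0.0630, 0.0000, 0.0000, 0.0000]  mean=-2.5613  Neff=3.8297  idx=[0, 1, 2, 2, 2, 3, 3, 4]
step 2: w=[0.0685, 0.0804, 0.1613, 0.1613, 0.1613, 0.1702, 0.1702, 0.0269]  mean=-2.5285  Neff=6.7644  idx=[0, 2, 2, 3, 4, 5, 5, 6]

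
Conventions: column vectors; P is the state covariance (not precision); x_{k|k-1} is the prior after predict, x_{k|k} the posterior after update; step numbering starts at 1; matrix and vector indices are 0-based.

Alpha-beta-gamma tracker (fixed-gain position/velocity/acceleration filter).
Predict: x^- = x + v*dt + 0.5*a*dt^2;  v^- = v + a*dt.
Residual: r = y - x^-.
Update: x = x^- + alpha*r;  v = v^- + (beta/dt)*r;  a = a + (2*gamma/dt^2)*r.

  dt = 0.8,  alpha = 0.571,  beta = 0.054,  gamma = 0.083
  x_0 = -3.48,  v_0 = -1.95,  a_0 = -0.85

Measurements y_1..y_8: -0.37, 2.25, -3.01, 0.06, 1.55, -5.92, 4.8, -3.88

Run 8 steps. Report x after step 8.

x_post = 0.6210

step 1: x_pred=-5.3120  r=4.9420  x^+=-2.4901  v^+=-2.2964  a^+=0.4318
step 2: x_pred=-4.1891  r=6.4391  x^+=-0.5124  v^+=-1.5163  a^+=2.1020
step 3: x_pred=-1.0528  r=-1.9572  x^+=-2.1704  v^+=0.0331  a^+=1.5943
step 4: x_pred=-1.6337  r=1.6937  x^+=-0.6666  v^+=1.4229  a^+=2.0336
step 5: x_pred=1.1225  r=0.4275  x^+=1.3666  v^+=3.0787  a^+=2.1445
step 6: x_pred=4.5158  r=-10.4358  x^+=-1.4431  v^+=4.0898  a^+=-0.5623
step 7: x_pred=1.6489  r=3.1511  x^+=3.4482  v^+=3.8527  a^+=0.2550
step 8: x_pred=6.6119  r=-10.4919  x^+=0.6210  v^+=3.3485  a^+=-2.4663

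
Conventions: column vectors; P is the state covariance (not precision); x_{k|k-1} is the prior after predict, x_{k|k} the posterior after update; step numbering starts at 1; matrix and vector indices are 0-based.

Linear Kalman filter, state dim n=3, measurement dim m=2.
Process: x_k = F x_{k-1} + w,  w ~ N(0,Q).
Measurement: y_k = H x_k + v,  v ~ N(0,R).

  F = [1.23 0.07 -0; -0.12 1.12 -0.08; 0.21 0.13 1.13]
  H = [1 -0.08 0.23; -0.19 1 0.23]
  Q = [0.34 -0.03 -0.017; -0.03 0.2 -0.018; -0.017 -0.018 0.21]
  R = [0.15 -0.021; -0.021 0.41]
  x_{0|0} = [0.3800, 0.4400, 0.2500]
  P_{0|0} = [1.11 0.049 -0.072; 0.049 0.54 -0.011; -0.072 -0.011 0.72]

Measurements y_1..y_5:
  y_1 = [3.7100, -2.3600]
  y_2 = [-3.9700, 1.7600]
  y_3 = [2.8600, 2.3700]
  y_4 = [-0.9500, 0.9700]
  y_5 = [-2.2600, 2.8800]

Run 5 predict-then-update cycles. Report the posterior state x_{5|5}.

x_post = [-2.0786, 1.5914, 1.5493]

step 1: x^-=[0.4982, 0.4272, 0.4195]  P^-=[2.0304 -0.0773 0.1822; -0.0773 0.8854 -0.0245; 0.1822 -0.0245 1.1527]  S=[2.3441 -0.4663; -0.4663 1.4318]  K=[0.8855 -0.0057; 0.0627 0.6451; 0.2356 0.2206]  nu=[3.1495, -2.7890]  x^+=[3.3032, -1.1744, 0.5462]  P^+=[0.1874 0.0640 -0.2145; 0.0640 0.3180 -0.1856; -0.2145 -0.1856 1.0014]
step 2: x^-=[3.9807, -1.7554, 1.1582]  P^-=[0.6361 0.0770 -0.2673; 0.0770 0.6200 -0.2532; -0.2673 -0.2532 1.3496]  S=[0.7355 -0.1452; -0.1452 1.0020]  K=[0.7743 0.0071; 0.0679 0.5559; 0.1106 0.1238]  nu=[-8.3575, 4.0054]  x^+=[-2.4620, -0.0964, 0.7301]  P^+=[0.1967 0.0970 -0.3171; 0.0970 0.3179 -0.3175; -0.3171 -0.3175 1.3292]
step 3: x^-=[-3.0350, 0.1291, 0.2954]  P^-=[0.6558 0.1317 -0.4123; 0.1317 0.6349 -0.4257; -0.4123 -0.4257 1.6828]  S=[0.7039 -0.1406; -0.1406 0.9478]  K=[0.7869 0.0241; 0.0862 0.5530; 0.0216 0.0450]  nu=[5.8374, 1.5963]  x^+=[1.5969, 1.5152, 0.4931]  P^+=[0.2248 0.1327 -0.4202; 0.1327 0.3533 -0.4484; -0.4202 -0.4484 1.6808]
step 4: x^-=[2.0703, 1.4660, 1.0895]  P^-=[0.7047 0.1901 -0.5520; 0.1901 0.6937 -0.5938; -0.5520 -0.5938 2.0482]  S=[0.7050 -0.1376; -0.1376 0.9404]  K=[0.8062 0.0427; 0.1084 0.5699; -0.0526 -0.0267]  nu=[-3.1536, -0.3532]  x^+=[-0.4873, 0.9229, 1.2649]  P^+=[0.2542 0.1695 -0.5243; 0.1695 0.3970 -0.5800; -0.5243 -0.5800 2.0459]
step 5: x^-=[-0.5348, 0.9909, 1.4470]  P^-=[0.7557 0.2505 -0.6928; 0.2505 0.7631 -0.7625; -0.6928 -0.7625 2.4304]  S=[0.7085 -0.1332; -0.1332 0.9435]  K=[0.8249 0.0609; 0.1309 0.5909; -0.1202 -0.0932]  nu=[-1.9787, 1.4547]  x^+=[-2.0786, 1.5914, 1.5493]  P^+=[0.2835 0.2060 -0.6284; 0.2060 0.4421 -0.7105; -0.6284 -0.7105 2.4149]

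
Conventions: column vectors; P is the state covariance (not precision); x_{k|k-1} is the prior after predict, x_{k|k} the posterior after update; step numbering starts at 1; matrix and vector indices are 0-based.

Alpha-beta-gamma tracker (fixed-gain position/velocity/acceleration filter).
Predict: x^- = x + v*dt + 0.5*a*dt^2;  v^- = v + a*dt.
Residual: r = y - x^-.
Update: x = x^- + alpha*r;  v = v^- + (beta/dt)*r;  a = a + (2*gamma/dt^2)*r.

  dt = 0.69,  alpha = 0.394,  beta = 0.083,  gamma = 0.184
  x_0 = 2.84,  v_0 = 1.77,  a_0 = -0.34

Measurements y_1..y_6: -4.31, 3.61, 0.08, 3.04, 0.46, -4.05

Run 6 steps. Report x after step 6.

step 1: x_pred=3.9804  r=-8.2904  x^+=0.7140  v^+=0.5382  a^+=-6.7480
step 2: x_pred=-0.5211  r=4.1311  x^+=1.1066  v^+=-3.6210  a^+=-3.5549
step 3: x_pred=-2.2382  r=2.3182  x^+=-1.3248  v^+=-5.7951  a^+=-1.7631
step 4: x_pred=-5.7431  r=8.7831  x^+=-2.2826  v^+=-5.9551  a^+=5.0258
step 5: x_pred=-5.1952  r=5.6552  x^+=-2.9670  v^+=-1.8070  a^+=9.3970
step 6: x_pred=-1.9769  r=-2.0731  x^+=-2.7937  v^+=4.4276  a^+=7.7946

x_post = -2.7937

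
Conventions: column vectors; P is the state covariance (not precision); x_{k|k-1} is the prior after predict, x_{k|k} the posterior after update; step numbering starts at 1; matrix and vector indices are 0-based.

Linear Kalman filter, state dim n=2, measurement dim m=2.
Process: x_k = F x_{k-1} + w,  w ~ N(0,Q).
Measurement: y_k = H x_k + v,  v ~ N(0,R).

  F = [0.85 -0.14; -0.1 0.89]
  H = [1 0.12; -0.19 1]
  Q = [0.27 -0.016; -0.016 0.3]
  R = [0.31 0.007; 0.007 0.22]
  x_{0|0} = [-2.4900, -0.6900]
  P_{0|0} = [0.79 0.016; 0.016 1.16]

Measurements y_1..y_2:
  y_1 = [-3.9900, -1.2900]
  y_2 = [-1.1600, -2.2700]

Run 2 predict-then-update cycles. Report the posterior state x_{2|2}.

step 1: x^-=[-2.0199, -0.3651]  P^-=[0.8597 -0.2154; -0.2154 1.2239]  S=[1.1356 -0.2199; -0.2199 1.5568]  K=[0.7065 -0.1435; 0.0998 0.8266]  nu=[-1.9263, -1.3087]  x^+=[-3.1930, -1.6390]  P^+=[0.2163 0.0145; 0.0145 0.1853]
step 2: x^-=[-2.4846, -1.1394]  P^-=[0.4264 -0.0463; -0.0463 0.4464]  S=[0.7318 -0.0657; -0.0657 0.6993]  K=[0.5636 -0.1291; 0.0689 0.6573]  nu=[1.4614, -1.6027]  x^+=[-1.4541, -2.0921]  P^+=[0.1728 0.0084; 0.0084 0.1467]

x_post = [-1.4541, -2.0921]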